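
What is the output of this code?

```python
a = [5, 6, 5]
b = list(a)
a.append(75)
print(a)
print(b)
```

Key concept: list() constructor creates copy.
Step by step:
`a = [5, 6, 5]` → a = [5, 6, 5]
`b = list(a)` → b = [5, 6, 5]
`a.append(75)` → a = [5, 6, 5, 75]
`print(a)` → prints [5, 6, 5, 75]
`print(b)` → prints [5, 6, 5]

Answer:
[5, 6, 5, 75]
[5, 6, 5]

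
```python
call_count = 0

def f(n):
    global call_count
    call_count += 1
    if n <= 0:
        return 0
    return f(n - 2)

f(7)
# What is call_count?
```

Linear recursion stepping by 2: 5 calls from n=7 down to ≤0.

Answer: 5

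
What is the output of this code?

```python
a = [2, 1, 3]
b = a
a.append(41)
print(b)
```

Key concept: basic list aliasing.
Step by step:
`a = [2, 1, 3]` → a = [2, 1, 3]
`b = a` → b = [2, 1, 3] (same object as a)
`a.append(41)` → a = [2, 1, 3, 41] (same object as b); b = [2, 1, 3, 41] (same object as a)
`print(b)` → prints [2, 1, 3, 41]

Answer: [2, 1, 3, 41]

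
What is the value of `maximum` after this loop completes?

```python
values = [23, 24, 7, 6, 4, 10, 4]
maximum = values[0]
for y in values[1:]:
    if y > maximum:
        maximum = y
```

Maximum of [23, 24, 7, 6, 4, 10, 4]
`maximum` takes the values: 23 → 24

Answer: 24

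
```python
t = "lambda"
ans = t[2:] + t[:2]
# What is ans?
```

Trace:
`t = "lambda"` → t = 'lambda'
`ans = t[2:] + t[:2]` → ans = 'mbdala'
So ans = 'mbdala'

Answer: 'mbdala'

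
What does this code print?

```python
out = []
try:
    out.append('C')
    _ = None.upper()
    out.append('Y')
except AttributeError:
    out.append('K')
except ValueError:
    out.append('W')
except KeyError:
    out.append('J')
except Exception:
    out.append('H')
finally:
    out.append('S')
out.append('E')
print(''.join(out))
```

Execution trace: 'C' (try body) → 'K' (except AttributeError) → 'S' (finally) → 'E' (after the try/except). Output: CKSE

Answer: CKSE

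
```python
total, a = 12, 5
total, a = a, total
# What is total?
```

Trace:
`total, a = 12, 5` → total = 12; a = 5
`total, a = a, total` → total = 5; a = 12
So total = 5

Answer: 5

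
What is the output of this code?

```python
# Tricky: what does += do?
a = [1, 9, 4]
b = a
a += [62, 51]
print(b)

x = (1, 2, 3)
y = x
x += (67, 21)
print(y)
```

Key concept: += behavior differs for mutable vs immutable.
Step by step:
`a = [1, 9, 4]` → a = [1, 9, 4]
`b = a` → b = [1, 9, 4] (same object as a)
`a += [62, 51]` → a = [1, 9, 4, 62, 51] (same object as b); b = [1, 9, 4, 62, 51] (same object as a)
`print(b)` → prints [1, 9, 4, 62, 51]
`x = (1, 2, 3)` → x = (1, 2, 3)
`y = x` → y = (1, 2, 3)
`x += (67, 21)` → x = (1, 2, 3, 67, 21)
`print(y)` → prints (1, 2, 3)

Answer:
[1, 9, 4, 62, 51]
(1, 2, 3)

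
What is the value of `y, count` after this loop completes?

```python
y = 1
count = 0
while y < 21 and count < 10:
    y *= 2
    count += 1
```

Double until >= 21 or 10 iterations
`y, count` takes the values: (1, 0) → (2, 0) → (2, 1) → (4, 1) → (4, 2) → (8, 2) → (8, 3) → (16, 3) → (16, 4) → (32, 4) → (32, 5)

Answer: 32, 5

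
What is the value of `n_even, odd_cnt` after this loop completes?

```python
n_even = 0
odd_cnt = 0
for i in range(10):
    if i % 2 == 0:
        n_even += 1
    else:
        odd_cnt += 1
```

Count evens and odds in range(10)
`n_even, odd_cnt` takes the values: (0, 0) → (1, 0) → (1, 1) → (2, 1) → (2, 2) → (3, 2) → (3, 3) → (4, 3) → (4, 4) → (5, 4) → (5, 5)

Answer: 5, 5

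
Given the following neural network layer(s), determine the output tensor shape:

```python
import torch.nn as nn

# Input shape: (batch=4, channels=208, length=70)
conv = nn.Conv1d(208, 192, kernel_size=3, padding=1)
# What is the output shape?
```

Input: (4, 208, 70) -> Output: (4, 192, 70)

Answer: (4, 192, 70)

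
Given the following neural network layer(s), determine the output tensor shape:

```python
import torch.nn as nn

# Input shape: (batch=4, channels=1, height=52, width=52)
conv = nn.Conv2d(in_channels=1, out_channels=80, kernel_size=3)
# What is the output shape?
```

Input: (4, 1, 52, 52) -> Output: (4, 80, 50, 50)

Answer: (4, 80, 50, 50)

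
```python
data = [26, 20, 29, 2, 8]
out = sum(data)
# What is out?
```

Trace:
`data = [26, 20, 29, 2, 8]` → data = [26, 20, 29, 2, 8]
`out = sum(data)` → out = 85
So out = 85

Answer: 85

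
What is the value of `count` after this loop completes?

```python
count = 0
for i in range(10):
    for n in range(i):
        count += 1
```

Triangle number: 0+1+2+...+9
`count` takes the values: 0 → 1 → 2 → 3 → 4 → 5 → 6 → 7 → 8 → 9 → 10 → 11 → 12 → 13 → 14 → 15 → 16 → 17 → 18 → 19 → 20 → 21 → 22 → 23 → 24 → 25 → 26 → 27 → 28 → 29 → … → 41 → 42 → 43 → 44 → 45

Answer: 45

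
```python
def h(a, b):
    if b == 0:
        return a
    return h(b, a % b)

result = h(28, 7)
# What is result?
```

h(28, 7) -> h(7, 0) -> 7

Answer: 7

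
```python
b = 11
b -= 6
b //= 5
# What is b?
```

Trace:
`b = 11` → b = 11
`b -= 6` → b = 5
`b //= 5` → b = 1
So b = 1

Answer: 1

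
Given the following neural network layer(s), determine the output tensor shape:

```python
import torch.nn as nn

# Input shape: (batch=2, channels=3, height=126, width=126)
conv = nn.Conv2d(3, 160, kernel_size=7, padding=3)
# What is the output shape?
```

Input: (2, 3, 126, 126) -> Output: (2, 160, 126, 126)

Answer: (2, 160, 126, 126)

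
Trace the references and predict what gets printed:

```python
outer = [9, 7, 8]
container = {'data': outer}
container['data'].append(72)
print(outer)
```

Key concept: dict holds reference to list.
Step by step:
`outer = [9, 7, 8]` → outer = [9, 7, 8]
`container = {'data': outer}` → container = {'data': [9, 7, 8]}
`container['data'].append(72)` → outer = [9, 7, 8, 72]; container = {'data': [9, 7, 8, 72]}
`print(outer)` → prints [9, 7, 8, 72]

Answer: [9, 7, 8, 72]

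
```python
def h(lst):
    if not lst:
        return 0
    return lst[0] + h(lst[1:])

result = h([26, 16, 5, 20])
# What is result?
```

26 + 16 + 5 + 20 + 0 = 67

Answer: 67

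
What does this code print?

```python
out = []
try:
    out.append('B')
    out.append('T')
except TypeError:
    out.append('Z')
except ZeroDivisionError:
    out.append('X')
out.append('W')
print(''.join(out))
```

Execution trace: 'B' (try body) → 'T' (try body, no exception) → 'W' (after the try/except). Output: BTW

Answer: BTW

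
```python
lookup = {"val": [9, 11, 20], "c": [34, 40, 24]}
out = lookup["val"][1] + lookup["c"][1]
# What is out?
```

Trace:
`lookup = {"val": [9, 11, 20], "c": [34, 40, 24]}` → lookup = {'val': [9, 11, 20], 'c': [34, 40, 24]}
`out = lookup["val"][1] + lookup["c"][1]` → out = 51
So out = 51

Answer: 51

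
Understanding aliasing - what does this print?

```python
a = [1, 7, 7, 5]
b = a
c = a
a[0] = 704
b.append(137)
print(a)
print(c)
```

Key concept: multiple aliases.
Step by step:
`a = [1, 7, 7, 5]` → a = [1, 7, 7, 5]
`b = a` → b = [1, 7, 7, 5] (same object as a)
`c = a` → c = [1, 7, 7, 5] (same object as a, b)
`a[0] = 704` → a = [704, 7, 7, 5] (same object as b, c); b = [704, 7, 7, 5] (same object as a, c); c = [704, 7, 7, 5] (same object as a, b)
`b.append(137)` → a = [704, 7, 7, 5, 137] (same object as b, c); b = [704, 7, 7, 5, 137] (same object as a, c); c = [704, 7, 7, 5, 137] (same object as a, b)
`print(a)` → prints [704, 7, 7, 5, 137]
`print(c)` → prints [704, 7, 7, 5, 137]

Answer:
[704, 7, 7, 5, 137]
[704, 7, 7, 5, 137]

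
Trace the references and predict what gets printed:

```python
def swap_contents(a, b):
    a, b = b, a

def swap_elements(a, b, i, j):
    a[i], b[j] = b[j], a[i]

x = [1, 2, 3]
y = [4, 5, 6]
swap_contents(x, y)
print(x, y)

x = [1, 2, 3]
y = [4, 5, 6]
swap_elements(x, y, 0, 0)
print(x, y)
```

Key concept: parameter rebinding vs mutation.
Step by step:
`x = [1, 2, 3]` → x = [1, 2, 3]
`y = [4, 5, 6]` → y = [4, 5, 6]
`swap_contents(x, y)` → no visible change to tracked variables
`print(x, y)` → prints [1, 2, 3] [4, 5, 6]
`x = [1, 2, 3]` → x = [1, 2, 3]
`y = [4, 5, 6]` → y = [4, 5, 6]
`swap_elements(x, y, 0, 0)` → x = [4, 2, 3]; y = [1, 5, 6]
`print(x, y)` → prints [4, 2, 3] [1, 5, 6]

Answer:
[1, 2, 3] [4, 5, 6]
[4, 2, 3] [1, 5, 6]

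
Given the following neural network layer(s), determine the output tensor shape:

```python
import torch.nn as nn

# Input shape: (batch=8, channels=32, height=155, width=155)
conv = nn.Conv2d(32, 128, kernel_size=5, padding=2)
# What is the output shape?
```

Input: (8, 32, 155, 155) -> Output: (8, 128, 155, 155)

Answer: (8, 128, 155, 155)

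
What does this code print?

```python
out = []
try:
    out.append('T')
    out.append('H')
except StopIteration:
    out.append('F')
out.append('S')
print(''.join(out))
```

Execution trace: 'T' (try body) → 'H' (try body, no exception) → 'S' (after the try/except). Output: THS

Answer: THS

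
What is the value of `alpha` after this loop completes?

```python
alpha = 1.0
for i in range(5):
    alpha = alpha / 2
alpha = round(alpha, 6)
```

Halving LR 5 times: 1 / 2^5
`alpha` takes the values: 1.0 → 0.5 → 0.25 → 0.125 → 0.0625 → 0.03125

Answer: 0.03125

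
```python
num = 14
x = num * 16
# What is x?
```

Trace:
`num = 14` → num = 14
`x = num * 16` → x = 224
So x = 224

Answer: 224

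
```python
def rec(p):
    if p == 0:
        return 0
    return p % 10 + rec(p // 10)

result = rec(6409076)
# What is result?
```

Sum of digits of 6409076: 6 + 7 + 0 + 9 + 0 + 4 + 6 = 32

Answer: 32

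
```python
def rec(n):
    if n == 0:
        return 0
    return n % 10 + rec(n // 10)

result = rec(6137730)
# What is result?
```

Sum of digits of 6137730: 0 + 3 + 7 + 7 + 3 + 1 + 6 = 27

Answer: 27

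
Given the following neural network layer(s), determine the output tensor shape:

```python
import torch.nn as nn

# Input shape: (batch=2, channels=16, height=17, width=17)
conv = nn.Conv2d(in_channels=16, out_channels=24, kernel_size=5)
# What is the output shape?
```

Input: (2, 16, 17, 17) -> Output: (2, 24, 13, 13)

Answer: (2, 24, 13, 13)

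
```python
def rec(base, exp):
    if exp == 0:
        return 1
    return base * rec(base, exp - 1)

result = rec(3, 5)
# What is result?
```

rec(3, 5) = 3 * 3 * 3 * 3 * 3 = 243

Answer: 243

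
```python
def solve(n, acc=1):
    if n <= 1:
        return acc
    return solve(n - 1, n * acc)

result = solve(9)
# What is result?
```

Accumulator trace (n, acc): (9, 1) -> (8, 9) -> (7, 72) -> (6, 504) -> (5, 3024) -> (4, 15120) -> (3, 60480) -> (2, 181440) -> (1, 362880) -> return 362880

Answer: 362880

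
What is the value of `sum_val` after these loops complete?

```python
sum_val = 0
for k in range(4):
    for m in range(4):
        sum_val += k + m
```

Sum of all k+m for k,m in 4x4
`sum_val` takes the values: 0 → 1 → 3 → 6 → 7 → 9 → 12 → 16 → 18 → 21 → 25 → 30 → 33 → 37 → 42 → 48

Answer: 48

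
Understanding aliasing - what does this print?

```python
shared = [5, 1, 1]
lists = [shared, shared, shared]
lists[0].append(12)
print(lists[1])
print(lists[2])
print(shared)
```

Key concept: list of same reference.
Step by step:
`shared = [5, 1, 1]` → shared = [5, 1, 1]
`lists = [shared, shared, shared]` → lists = [[5, 1, 1], [5, 1, 1], [5, 1, 1]]
`lists[0].append(12)` → shared = [5, 1, 1, 12]; lists = [[5, 1, 1, 12], [5, 1, 1, 12], [5, 1, 1, 12]]
`print(lists[1])` → prints [5, 1, 1, 12]
`print(lists[2])` → prints [5, 1, 1, 12]
`print(shared)` → prints [5, 1, 1, 12]

Answer:
[5, 1, 1, 12]
[5, 1, 1, 12]
[5, 1, 1, 12]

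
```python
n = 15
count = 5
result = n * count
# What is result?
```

Trace:
`n = 15` → n = 15
`count = 5` → count = 5
`result = n * count` → result = 75
So result = 75

Answer: 75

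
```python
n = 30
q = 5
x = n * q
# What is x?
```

Trace:
`n = 30` → n = 30
`q = 5` → q = 5
`x = n * q` → x = 150
So x = 150

Answer: 150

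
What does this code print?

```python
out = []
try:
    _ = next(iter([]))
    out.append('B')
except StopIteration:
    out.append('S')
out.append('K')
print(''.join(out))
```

Execution trace: 'S' (except StopIteration) → 'K' (after the try/except). Output: SK

Answer: SK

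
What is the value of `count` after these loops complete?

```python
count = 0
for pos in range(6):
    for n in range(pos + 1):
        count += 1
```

Triangle: 1 + 2 + ... + 6
`count` takes the values: 0 → 1 → 2 → 3 → 4 → 5 → 6 → 7 → 8 → 9 → 10 → 11 → 12 → 13 → 14 → 15 → 16 → 17 → 18 → 19 → 20 → 21

Answer: 21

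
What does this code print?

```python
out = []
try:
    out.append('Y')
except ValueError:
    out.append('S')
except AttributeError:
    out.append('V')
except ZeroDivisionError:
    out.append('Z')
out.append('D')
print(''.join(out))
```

Execution trace: 'Y' (try body, no exception) → 'D' (after the try/except). Output: YD

Answer: YD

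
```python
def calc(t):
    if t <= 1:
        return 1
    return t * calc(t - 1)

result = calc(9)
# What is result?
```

calc(9) = 9 * 8 * 7 * 6 * 5 * 4 * 3 * 2 * 1 = 362880

Answer: 362880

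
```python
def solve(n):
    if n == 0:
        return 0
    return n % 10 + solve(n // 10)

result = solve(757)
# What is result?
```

Sum of digits of 757: 7 + 5 + 7 = 19

Answer: 19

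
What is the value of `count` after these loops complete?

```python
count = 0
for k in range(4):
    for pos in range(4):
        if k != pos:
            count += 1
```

4² - 4 (exclude diagonal)
`count` takes the values: 0 → 1 → 2 → 3 → 4 → 5 → 6 → 7 → 8 → 9 → 10 → 11 → 12

Answer: 12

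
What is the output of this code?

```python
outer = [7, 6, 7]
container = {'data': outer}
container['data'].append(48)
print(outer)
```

Key concept: dict holds reference to list.
Step by step:
`outer = [7, 6, 7]` → outer = [7, 6, 7]
`container = {'data': outer}` → container = {'data': [7, 6, 7]}
`container['data'].append(48)` → outer = [7, 6, 7, 48]; container = {'data': [7, 6, 7, 48]}
`print(outer)` → prints [7, 6, 7, 48]

Answer: [7, 6, 7, 48]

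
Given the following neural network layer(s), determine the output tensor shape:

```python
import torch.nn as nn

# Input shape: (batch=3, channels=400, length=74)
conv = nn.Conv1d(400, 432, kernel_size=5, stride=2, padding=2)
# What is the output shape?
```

Input: (3, 400, 74) -> Output: (3, 432, 37)

Answer: (3, 432, 37)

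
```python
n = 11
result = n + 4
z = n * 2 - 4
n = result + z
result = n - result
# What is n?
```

Trace:
`n = 11` → n = 11
`result = n + 4` → result = 15
`z = n * 2 - 4` → z = 18
`n = result + z` → n = 33
`result = n - result` → result = 18
So n = 33

Answer: 33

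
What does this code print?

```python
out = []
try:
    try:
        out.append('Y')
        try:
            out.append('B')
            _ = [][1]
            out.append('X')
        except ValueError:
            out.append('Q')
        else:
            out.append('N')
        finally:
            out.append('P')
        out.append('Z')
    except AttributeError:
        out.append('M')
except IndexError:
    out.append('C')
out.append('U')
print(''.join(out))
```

Execution trace: 'Y' (try body) → 'B' (inner try body) → 'P' (inner finally) → 'C' (outer except IndexError) → 'U' (after the try/except). Output: YBPCU

Answer: YBPCU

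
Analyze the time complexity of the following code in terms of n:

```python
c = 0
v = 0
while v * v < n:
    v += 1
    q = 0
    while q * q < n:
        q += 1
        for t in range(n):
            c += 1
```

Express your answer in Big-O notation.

Each loop level contributes: √n × √n × n. Multiplying the contributions gives O(n^2).

Answer: O(n^2)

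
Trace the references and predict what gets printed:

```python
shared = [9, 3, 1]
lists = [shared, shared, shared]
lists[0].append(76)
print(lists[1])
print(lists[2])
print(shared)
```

Key concept: list of same reference.
Step by step:
`shared = [9, 3, 1]` → shared = [9, 3, 1]
`lists = [shared, shared, shared]` → lists = [[9, 3, 1], [9, 3, 1], [9, 3, 1]]
`lists[0].append(76)` → shared = [9, 3, 1, 76]; lists = [[9, 3, 1, 76], [9, 3, 1, 76], [9, 3, 1, 76]]
`print(lists[1])` → prints [9, 3, 1, 76]
`print(lists[2])` → prints [9, 3, 1, 76]
`print(shared)` → prints [9, 3, 1, 76]

Answer:
[9, 3, 1, 76]
[9, 3, 1, 76]
[9, 3, 1, 76]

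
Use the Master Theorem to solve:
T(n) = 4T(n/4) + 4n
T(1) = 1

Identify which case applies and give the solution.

a=4, b=4, f(n)=4n. log_4(4) = 1. Since c=1 = 1, Case 2 applies: T(n) = Θ(n^log_b(a) · log n) = O(n log n).

Answer: O(n log n) - Case 2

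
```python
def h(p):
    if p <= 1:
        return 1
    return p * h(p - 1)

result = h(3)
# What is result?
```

h(3) = 3 * 2 * 1 = 6

Answer: 6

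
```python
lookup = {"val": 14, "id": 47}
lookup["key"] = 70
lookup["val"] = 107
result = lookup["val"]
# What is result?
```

Trace:
`lookup = {"val": 14, "id": 47}` → lookup = {'val': 14, 'id': 47}
`lookup["key"] = 70` → lookup = {'val': 14, 'id': 47, 'key': 70}
`lookup["val"] = 107` → lookup = {'val': 107, 'id': 47, 'key': 70}
`result = lookup["val"]` → result = 107
So result = 107

Answer: 107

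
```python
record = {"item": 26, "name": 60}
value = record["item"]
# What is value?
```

Trace:
`record = {"item": 26, "name": 60}` → record = {'item': 26, 'name': 60}
`value = record["item"]` → value = 26
So value = 26

Answer: 26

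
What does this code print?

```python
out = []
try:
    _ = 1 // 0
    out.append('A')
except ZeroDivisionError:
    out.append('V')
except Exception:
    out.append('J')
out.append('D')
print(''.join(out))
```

Execution trace: 'V' (except ZeroDivisionError) → 'D' (after the try/except). Output: VD

Answer: VD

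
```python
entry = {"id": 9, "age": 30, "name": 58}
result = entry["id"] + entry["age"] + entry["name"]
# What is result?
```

Trace:
`entry = {"id": 9, "age": 30, "name": 58}` → entry = {'id': 9, 'age': 30, 'name': 58}
`result = entry["id"] + entry["age"] + entry["name"]` → result = 97
So result = 97

Answer: 97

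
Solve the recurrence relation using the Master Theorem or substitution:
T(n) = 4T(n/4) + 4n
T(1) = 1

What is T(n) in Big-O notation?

By Master Theorem: a=4, b=4, f(n)=4n. Since log_4(4) = 1 and f(n) = Θ(n^1), Case 2 applies. T(n) = O(n log n).

Answer: O(n log n)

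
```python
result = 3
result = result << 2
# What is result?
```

Trace:
`result = 3` → result = 3
`result = result << 2` → result = 12
So result = 12

Answer: 12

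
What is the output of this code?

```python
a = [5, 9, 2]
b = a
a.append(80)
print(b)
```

Key concept: basic list aliasing.
Step by step:
`a = [5, 9, 2]` → a = [5, 9, 2]
`b = a` → b = [5, 9, 2] (same object as a)
`a.append(80)` → a = [5, 9, 2, 80] (same object as b); b = [5, 9, 2, 80] (same object as a)
`print(b)` → prints [5, 9, 2, 80]

Answer: [5, 9, 2, 80]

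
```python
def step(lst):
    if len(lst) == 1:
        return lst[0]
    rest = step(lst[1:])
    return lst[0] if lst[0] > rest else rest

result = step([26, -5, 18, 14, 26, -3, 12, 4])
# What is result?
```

Recursive max over [26, -5, 18, 14, 26, -3, 12, 4] = 26

Answer: 26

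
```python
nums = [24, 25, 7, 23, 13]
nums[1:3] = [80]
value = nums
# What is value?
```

Trace:
`nums = [24, 25, 7, 23, 13]` → nums = [24, 25, 7, 23, 13]
`nums[1:3] = [80]` → nums = [24, 80, 23, 13]
`value = nums` → value = [24, 80, 23, 13]
So value = [24, 80, 23, 13]

Answer: [24, 80, 23, 13]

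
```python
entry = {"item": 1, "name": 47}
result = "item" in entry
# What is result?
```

Trace:
`entry = {"item": 1, "name": 47}` → entry = {'item': 1, 'name': 47}
`result = "item" in entry` → result = True
So result = True

Answer: True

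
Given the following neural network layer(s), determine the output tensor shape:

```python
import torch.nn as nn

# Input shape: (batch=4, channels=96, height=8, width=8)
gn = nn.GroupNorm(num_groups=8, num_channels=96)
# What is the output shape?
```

Input: (4, 96, 8, 8) -> Output: (4, 96, 8, 8)

Answer: (4, 96, 8, 8)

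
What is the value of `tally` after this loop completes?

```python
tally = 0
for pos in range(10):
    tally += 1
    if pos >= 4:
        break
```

Loop breaks when pos reaches 4, tally is 5
`tally` takes the values: 0 → 1 → 2 → 3 → 4 → 5

Answer: 5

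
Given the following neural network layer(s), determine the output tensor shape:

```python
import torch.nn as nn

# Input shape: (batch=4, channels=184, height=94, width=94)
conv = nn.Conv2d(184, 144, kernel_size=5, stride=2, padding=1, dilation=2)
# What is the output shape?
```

Input: (4, 184, 94, 94) -> Output: (4, 144, 44, 44)

Answer: (4, 144, 44, 44)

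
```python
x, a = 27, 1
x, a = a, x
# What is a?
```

Trace:
`x, a = 27, 1` → x = 27; a = 1
`x, a = a, x` → x = 1; a = 27
So a = 27

Answer: 27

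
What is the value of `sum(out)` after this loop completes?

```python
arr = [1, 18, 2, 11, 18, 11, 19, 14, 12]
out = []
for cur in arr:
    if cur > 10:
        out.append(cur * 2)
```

Sum of doubled values > 10
`out` takes the values: [] → [36] → [36, 22] → [36, 22, 36] → [36, 22, 36, 22] → [36, 22, 36, 22, 38] → [36, 22, 36, 22, 38, 28] → [36, 22, 36, 22, 38, 28, 24]
So `sum(out)` = 206

Answer: 206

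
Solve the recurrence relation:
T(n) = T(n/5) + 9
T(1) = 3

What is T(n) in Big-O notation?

Each step divides n by 5 and adds 9. After log_5(n) steps we reach T(1)=3. So T(n) = 9·log_5(n) + 3 = O(log n).

Answer: O(log n)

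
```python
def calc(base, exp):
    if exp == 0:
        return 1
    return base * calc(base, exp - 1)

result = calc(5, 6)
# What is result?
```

calc(5, 6) = 5 * 5 * 5 * 5 * 5 * 5 = 15625

Answer: 15625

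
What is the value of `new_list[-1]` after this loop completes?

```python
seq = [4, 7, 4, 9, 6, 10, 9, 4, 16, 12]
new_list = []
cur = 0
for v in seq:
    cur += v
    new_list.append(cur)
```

Cumulative sum ends at 81
`new_list` takes the values: [] → [4] → [4, 11] → [4, 11, 15] → [4, 11, 15, 24] → [4, 11, 15, 24, 30] → [4, 11, 15, 24, 30, 40] → [4, 11, 15, 24, 30, 40, 49] → [4, 11, 15, 24, 30, 40, 49, 53] → [4, 11, 15, 24, 30, 40, 49, 53, 69] → [4, 11, 15, 24, 30, 40, 49, 53, 69, 81]
So `new_list[-1]` = 81

Answer: 81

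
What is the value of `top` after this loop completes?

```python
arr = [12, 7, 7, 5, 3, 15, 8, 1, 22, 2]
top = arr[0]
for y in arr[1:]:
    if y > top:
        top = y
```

Maximum of [12, 7, 7, 5, 3, 15, 8, 1, 22, 2]
`top` takes the values: 12 → 15 → 22

Answer: 22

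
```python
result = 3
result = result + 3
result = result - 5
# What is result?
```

Trace:
`result = 3` → result = 3
`result = result + 3` → result = 6
`result = result - 5` → result = 1
So result = 1

Answer: 1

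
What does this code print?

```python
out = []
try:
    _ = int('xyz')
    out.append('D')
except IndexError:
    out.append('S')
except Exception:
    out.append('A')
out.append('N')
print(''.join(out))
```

Execution trace: 'A' (except Exception) → 'N' (after the try/except). Output: AN

Answer: AN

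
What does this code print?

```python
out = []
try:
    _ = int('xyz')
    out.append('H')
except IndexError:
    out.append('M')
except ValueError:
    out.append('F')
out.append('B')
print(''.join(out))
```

Execution trace: 'F' (except ValueError) → 'B' (after the try/except). Output: FB

Answer: FB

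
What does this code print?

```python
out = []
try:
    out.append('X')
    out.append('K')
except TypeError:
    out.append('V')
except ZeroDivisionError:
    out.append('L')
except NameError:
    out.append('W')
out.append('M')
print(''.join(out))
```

Execution trace: 'X' (try body) → 'K' (try body, no exception) → 'M' (after the try/except). Output: XKM

Answer: XKM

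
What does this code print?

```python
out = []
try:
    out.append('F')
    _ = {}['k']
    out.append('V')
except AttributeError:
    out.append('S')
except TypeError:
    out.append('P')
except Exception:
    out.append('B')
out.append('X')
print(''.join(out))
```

Execution trace: 'F' (try body) → 'B' (except Exception) → 'X' (after the try/except). Output: FBX

Answer: FBX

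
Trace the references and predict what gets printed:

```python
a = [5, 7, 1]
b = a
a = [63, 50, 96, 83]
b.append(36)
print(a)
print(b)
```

Key concept: rebinding vs mutation: a is rebound to a new list, b still points at the original.
Step by step:
`a = [5, 7, 1]` → a = [5, 7, 1]
`b = a` → b = [5, 7, 1] (same object as a)
`a = [63, 50, 96, 83]` → a = [63, 50, 96, 83]
`b.append(36)` → b = [5, 7, 1, 36]
`print(a)` → prints [63, 50, 96, 83]
`print(b)` → prints [5, 7, 1, 36]

Answer:
[63, 50, 96, 83]
[5, 7, 1, 36]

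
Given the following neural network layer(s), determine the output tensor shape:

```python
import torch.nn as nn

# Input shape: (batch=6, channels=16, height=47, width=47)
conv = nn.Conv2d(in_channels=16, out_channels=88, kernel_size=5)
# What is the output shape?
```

Input: (6, 16, 47, 47) -> Output: (6, 88, 43, 43)

Answer: (6, 88, 43, 43)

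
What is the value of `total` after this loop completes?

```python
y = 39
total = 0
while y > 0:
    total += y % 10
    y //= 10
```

Sum digits of 39
`total` takes the values: 0 → 9 → 12

Answer: 12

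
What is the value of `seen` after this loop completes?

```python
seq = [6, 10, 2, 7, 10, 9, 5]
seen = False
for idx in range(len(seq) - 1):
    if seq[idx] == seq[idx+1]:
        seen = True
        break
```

Check consecutive duplicates in [6, 10, 2, 7, 10, 9, 5]
`seen` takes the values: False

Answer: False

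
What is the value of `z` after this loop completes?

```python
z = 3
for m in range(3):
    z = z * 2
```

Multiply by 2, 3 times: 3 * 2^3 = 24
`z` takes the values: 3 → 6 → 12 → 24

Answer: 24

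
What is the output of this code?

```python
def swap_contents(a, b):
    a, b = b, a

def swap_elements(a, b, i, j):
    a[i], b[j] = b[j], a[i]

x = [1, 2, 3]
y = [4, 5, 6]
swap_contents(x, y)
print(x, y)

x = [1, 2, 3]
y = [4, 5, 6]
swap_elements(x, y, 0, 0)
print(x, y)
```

Key concept: parameter rebinding vs mutation.
Step by step:
`x = [1, 2, 3]` → x = [1, 2, 3]
`y = [4, 5, 6]` → y = [4, 5, 6]
`swap_contents(x, y)` → no visible change to tracked variables
`print(x, y)` → prints [1, 2, 3] [4, 5, 6]
`x = [1, 2, 3]` → x = [1, 2, 3]
`y = [4, 5, 6]` → y = [4, 5, 6]
`swap_elements(x, y, 0, 0)` → x = [4, 2, 3]; y = [1, 5, 6]
`print(x, y)` → prints [4, 2, 3] [1, 5, 6]

Answer:
[1, 2, 3] [4, 5, 6]
[4, 2, 3] [1, 5, 6]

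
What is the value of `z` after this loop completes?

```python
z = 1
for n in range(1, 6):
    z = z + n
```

Start at 1, add 1 through 5
`z` takes the values: 1 → 2 → 4 → 7 → 11 → 16

Answer: 16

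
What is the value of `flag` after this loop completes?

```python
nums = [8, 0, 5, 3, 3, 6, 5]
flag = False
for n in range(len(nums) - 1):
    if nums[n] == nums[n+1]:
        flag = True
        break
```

Check consecutive duplicates in [8, 0, 5, 3, 3, 6, 5]
`flag` takes the values: False → True

Answer: True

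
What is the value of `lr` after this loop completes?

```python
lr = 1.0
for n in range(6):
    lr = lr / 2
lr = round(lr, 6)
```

Halving LR 6 times: 1 / 2^6
`lr` takes the values: 1.0 → 0.5 → 0.25 → 0.125 → 0.0625 → 0.03125 → 0.015625

Answer: 0.015625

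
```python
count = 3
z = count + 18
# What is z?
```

Trace:
`count = 3` → count = 3
`z = count + 18` → z = 21
So z = 21

Answer: 21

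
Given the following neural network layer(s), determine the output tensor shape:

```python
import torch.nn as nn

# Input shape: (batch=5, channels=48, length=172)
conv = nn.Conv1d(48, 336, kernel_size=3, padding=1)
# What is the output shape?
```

Input: (5, 48, 172) -> Output: (5, 336, 172)

Answer: (5, 336, 172)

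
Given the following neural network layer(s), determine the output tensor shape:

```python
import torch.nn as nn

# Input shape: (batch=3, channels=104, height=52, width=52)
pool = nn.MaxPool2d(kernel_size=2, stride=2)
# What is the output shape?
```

Input: (3, 104, 52, 52) -> Output: (3, 104, 26, 26)

Answer: (3, 104, 26, 26)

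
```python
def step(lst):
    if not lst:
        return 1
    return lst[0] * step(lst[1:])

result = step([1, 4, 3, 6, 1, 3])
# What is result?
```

Product over [1, 4, 3, 6, 1, 3] = 1 * 4 * 3 * 6 * 1 * 3 = 216

Answer: 216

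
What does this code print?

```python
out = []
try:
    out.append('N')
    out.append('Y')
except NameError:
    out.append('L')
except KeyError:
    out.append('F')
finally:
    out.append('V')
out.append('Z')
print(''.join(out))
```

Execution trace: 'N' (try body) → 'Y' (try body, no exception) → 'V' (finally) → 'Z' (after the try/except). Output: NYVZ

Answer: NYVZ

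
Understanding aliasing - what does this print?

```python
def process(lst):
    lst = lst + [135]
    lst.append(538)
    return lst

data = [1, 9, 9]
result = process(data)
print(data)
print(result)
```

Key concept: rebinding parameter vs mutation.
Step by step:
`data = [1, 9, 9]` → data = [1, 9, 9]
`result = process(data)` → result = [1, 9, 9, 135, 538]
`print(data)` → prints [1, 9, 9]
`print(result)` → prints [1, 9, 9, 135, 538]

Answer:
[1, 9, 9]
[1, 9, 9, 135, 538]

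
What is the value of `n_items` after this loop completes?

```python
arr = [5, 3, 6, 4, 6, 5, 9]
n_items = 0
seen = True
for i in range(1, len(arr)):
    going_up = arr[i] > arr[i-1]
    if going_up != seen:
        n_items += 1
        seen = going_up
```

Count direction changes in [5, 3, 6, 4, 6, 5, 9]
`n_items` takes the values: 0 → 1 → 2 → 3 → 4 → 5 → 6

Answer: 6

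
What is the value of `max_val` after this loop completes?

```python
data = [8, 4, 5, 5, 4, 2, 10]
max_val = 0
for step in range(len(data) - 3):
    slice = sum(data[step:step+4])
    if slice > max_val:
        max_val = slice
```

Max sum of 4-element window in [8, 4, 5, 5, 4, 2, 10]
`max_val` takes the values: 0 → 22

Answer: 22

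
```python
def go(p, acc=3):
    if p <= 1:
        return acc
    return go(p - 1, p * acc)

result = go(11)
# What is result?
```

Accumulator trace (n, acc): (11, 3) -> (10, 33) -> (9, 330) -> (8, 2970) -> (7, 23760) -> (6, 166320) -> (5, 997920) -> (4, 4989600) -> (3, 19958400) -> (2, 59875200) -> (1, 119750400) -> return 119750400

Answer: 119750400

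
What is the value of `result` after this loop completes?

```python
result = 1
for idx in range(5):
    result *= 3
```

3^5 = 243
`result` takes the values: 1 → 3 → 9 → 27 → 81 → 243

Answer: 243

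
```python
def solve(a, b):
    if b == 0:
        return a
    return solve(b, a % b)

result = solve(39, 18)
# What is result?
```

solve(39, 18) -> solve(18, 3) -> solve(3, 0) -> 3

Answer: 3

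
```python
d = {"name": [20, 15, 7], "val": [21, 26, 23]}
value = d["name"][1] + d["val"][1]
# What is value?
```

Trace:
`d = {"name": [20, 15, 7], "val": [21, 26, 23]}` → d = {'name': [20, 15, 7], 'val': [21, 26, 23]}
`value = d["name"][1] + d["val"][1]` → value = 41
So value = 41

Answer: 41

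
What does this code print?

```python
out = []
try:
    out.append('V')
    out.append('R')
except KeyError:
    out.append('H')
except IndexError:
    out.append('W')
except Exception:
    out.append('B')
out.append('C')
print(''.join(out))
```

Execution trace: 'V' (try body) → 'R' (try body, no exception) → 'C' (after the try/except). Output: VRC

Answer: VRC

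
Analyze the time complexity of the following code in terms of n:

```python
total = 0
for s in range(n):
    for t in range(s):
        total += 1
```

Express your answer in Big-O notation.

Each loop level contributes: n × n. Multiplying the contributions gives O(n^2).

Answer: O(n^2)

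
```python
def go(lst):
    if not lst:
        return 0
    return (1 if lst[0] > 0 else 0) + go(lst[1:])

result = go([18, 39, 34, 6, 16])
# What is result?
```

Count of positive elements in [18, 39, 34, 6, 16] = 5

Answer: 5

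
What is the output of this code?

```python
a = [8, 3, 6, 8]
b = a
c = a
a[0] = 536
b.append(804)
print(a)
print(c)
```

Key concept: multiple aliases.
Step by step:
`a = [8, 3, 6, 8]` → a = [8, 3, 6, 8]
`b = a` → b = [8, 3, 6, 8] (same object as a)
`c = a` → c = [8, 3, 6, 8] (same object as a, b)
`a[0] = 536` → a = [536, 3, 6, 8] (same object as b, c); b = [536, 3, 6, 8] (same object as a, c); c = [536, 3, 6, 8] (same object as a, b)
`b.append(804)` → a = [536, 3, 6, 8, 804] (same object as b, c); b = [536, 3, 6, 8, 804] (same object as a, c); c = [536, 3, 6, 8, 804] (same object as a, b)
`print(a)` → prints [536, 3, 6, 8, 804]
`print(c)` → prints [536, 3, 6, 8, 804]

Answer:
[536, 3, 6, 8, 804]
[536, 3, 6, 8, 804]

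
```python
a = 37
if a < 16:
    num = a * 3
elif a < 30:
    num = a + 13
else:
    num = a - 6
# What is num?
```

Trace:
`a = 37` → a = 37
`if a < 16: ...` → a < 16 is False, a < 30 is False, take else branch → num = 31
So num = 31

Answer: 31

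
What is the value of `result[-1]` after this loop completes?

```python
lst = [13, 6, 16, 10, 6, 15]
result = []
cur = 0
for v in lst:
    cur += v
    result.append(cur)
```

Cumulative sum ends at 66
`result` takes the values: [] → [13] → [13, 19] → [13, 19, 35] → [13, 19, 35, 45] → [13, 19, 35, 45, 51] → [13, 19, 35, 45, 51, 66]
So `result[-1]` = 66

Answer: 66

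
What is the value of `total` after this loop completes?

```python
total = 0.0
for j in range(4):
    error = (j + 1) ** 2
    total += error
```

Sum of squared losses 1² + 2² + ... + 4²
`total` takes the values: 0.0 → 1.0 → 5.0 → 14.0 → 30.0

Answer: 30.0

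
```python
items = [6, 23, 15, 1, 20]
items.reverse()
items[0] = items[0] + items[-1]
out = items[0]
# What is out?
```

Trace:
`items = [6, 23, 15, 1, 20]` → items = [6, 23, 15, 1, 20]
`items.reverse()` → items = [20, 1, 15, 23, 6]
`items[0] = items[0] + items[-1]` → items = [26, 1, 15, 23, 6]
`out = items[0]` → out = 26
So out = 26

Answer: 26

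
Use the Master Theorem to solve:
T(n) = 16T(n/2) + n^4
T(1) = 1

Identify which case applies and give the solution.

a=16, b=2, f(n)=n^4. log_2(16) = 4. Since c=4 = 4, Case 2 applies: T(n) = Θ(n^log_b(a) · log n) = O(n^4 log n).

Answer: O(n^4 log n) - Case 2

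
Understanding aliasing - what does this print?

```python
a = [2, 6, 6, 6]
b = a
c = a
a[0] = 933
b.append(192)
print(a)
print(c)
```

Key concept: multiple aliases.
Step by step:
`a = [2, 6, 6, 6]` → a = [2, 6, 6, 6]
`b = a` → b = [2, 6, 6, 6] (same object as a)
`c = a` → c = [2, 6, 6, 6] (same object as a, b)
`a[0] = 933` → a = [933, 6, 6, 6] (same object as b, c); b = [933, 6, 6, 6] (same object as a, c); c = [933, 6, 6, 6] (same object as a, b)
`b.append(192)` → a = [933, 6, 6, 6, 192] (same object as b, c); b = [933, 6, 6, 6, 192] (same object as a, c); c = [933, 6, 6, 6, 192] (same object as a, b)
`print(a)` → prints [933, 6, 6, 6, 192]
`print(c)` → prints [933, 6, 6, 6, 192]

Answer:
[933, 6, 6, 6, 192]
[933, 6, 6, 6, 192]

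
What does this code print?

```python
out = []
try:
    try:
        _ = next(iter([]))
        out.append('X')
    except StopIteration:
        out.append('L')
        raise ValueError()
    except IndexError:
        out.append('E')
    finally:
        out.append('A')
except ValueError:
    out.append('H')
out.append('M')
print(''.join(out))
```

Execution trace: 'L' (inner except StopIteration) → 'A' (inner finally) → 'H' (outer except ValueError) → 'M' (after the try/except). Output: LAHM

Answer: LAHM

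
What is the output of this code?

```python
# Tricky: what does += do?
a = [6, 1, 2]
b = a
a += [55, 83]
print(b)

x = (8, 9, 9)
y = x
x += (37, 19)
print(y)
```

Key concept: += behavior differs for mutable vs immutable.
Step by step:
`a = [6, 1, 2]` → a = [6, 1, 2]
`b = a` → b = [6, 1, 2] (same object as a)
`a += [55, 83]` → a = [6, 1, 2, 55, 83] (same object as b); b = [6, 1, 2, 55, 83] (same object as a)
`print(b)` → prints [6, 1, 2, 55, 83]
`x = (8, 9, 9)` → x = (8, 9, 9)
`y = x` → y = (8, 9, 9)
`x += (37, 19)` → x = (8, 9, 9, 37, 19)
`print(y)` → prints (8, 9, 9)

Answer:
[6, 1, 2, 55, 83]
(8, 9, 9)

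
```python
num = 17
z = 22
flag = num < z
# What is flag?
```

Trace:
`num = 17` → num = 17
`z = 22` → z = 22
`flag = num < z` → flag = True
So flag = True

Answer: True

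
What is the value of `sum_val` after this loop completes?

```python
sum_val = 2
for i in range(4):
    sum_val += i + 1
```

Start at 2, add 1 to 4 = 12
`sum_val` takes the values: 2 → 3 → 5 → 8 → 12

Answer: 12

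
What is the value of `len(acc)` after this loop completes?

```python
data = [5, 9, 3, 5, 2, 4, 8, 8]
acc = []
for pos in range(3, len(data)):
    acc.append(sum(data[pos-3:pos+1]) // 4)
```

Number of 4-element averages
`acc` takes the values: [] → [5] → [5, 4] → [5, 4, 3] → [5, 4, 3, 4] → [5, 4, 3, 4, 5]
So `len(acc)` = 5

Answer: 5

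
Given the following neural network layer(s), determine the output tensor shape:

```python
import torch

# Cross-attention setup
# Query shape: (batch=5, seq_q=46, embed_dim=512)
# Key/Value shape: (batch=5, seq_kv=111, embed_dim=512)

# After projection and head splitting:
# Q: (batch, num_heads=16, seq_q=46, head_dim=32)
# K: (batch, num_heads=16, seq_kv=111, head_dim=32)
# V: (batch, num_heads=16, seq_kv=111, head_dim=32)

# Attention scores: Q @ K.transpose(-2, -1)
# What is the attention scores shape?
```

Input: (5, 46, 512) -> Output: (5, 16, 46, 111)

Answer: (5, 16, 46, 111)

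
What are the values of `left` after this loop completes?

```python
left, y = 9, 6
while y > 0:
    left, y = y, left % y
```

GCD of 9 and 6
`left` takes the values: 9 → 6 → 3

Answer: 3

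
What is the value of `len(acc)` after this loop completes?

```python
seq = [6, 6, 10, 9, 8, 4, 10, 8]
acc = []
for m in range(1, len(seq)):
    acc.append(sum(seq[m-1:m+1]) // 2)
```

Number of 2-element averages
`acc` takes the values: [] → [6] → [6, 8] → [6, 8, 9] → [6, 8, 9, 8] → [6, 8, 9, 8, 6] → [6, 8, 9, 8, 6, 7] → [6, 8, 9, 8, 6, 7, 9]
So `len(acc)` = 7

Answer: 7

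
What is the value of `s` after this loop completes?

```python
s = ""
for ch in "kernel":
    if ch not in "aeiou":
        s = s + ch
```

Remove vowels from 'kernel'
`s` takes the values: "" → "k" → "kr" → "krn" → "krnl"

Answer: "krnl"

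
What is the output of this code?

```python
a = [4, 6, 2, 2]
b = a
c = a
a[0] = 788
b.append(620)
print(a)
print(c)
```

Key concept: multiple aliases.
Step by step:
`a = [4, 6, 2, 2]` → a = [4, 6, 2, 2]
`b = a` → b = [4, 6, 2, 2] (same object as a)
`c = a` → c = [4, 6, 2, 2] (same object as a, b)
`a[0] = 788` → a = [788, 6, 2, 2] (same object as b, c); b = [788, 6, 2, 2] (same object as a, c); c = [788, 6, 2, 2] (same object as a, b)
`b.append(620)` → a = [788, 6, 2, 2, 620] (same object as b, c); b = [788, 6, 2, 2, 620] (same object as a, c); c = [788, 6, 2, 2, 620] (same object as a, b)
`print(a)` → prints [788, 6, 2, 2, 620]
`print(c)` → prints [788, 6, 2, 2, 620]

Answer:
[788, 6, 2, 2, 620]
[788, 6, 2, 2, 620]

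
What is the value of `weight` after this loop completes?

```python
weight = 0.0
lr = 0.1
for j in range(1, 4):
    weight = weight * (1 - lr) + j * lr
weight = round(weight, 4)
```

Moving average with lr=0.1
`weight` takes the values: 0.0 → 0.1 → 0.29 → 0.561

Answer: 0.561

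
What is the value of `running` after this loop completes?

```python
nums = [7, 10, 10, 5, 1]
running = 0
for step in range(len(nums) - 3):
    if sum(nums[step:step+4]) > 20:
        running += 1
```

Count windows with sum > 20
`running` takes the values: 0 → 1 → 2

Answer: 2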